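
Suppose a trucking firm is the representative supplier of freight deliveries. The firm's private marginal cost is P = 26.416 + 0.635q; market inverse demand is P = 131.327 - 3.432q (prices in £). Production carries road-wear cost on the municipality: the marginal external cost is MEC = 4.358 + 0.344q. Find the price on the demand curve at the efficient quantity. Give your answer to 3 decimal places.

Social marginal cost = private MC + MEC = 30.774 + 0.979q.
Set SMC = demand: 30.774 + 0.979q = 131.327 - 3.432q → q* = 22.7960.
Consumer price on the demand curve at q*: 131.327 − 3.432×22.7960 = 53.0911.

P = £53.091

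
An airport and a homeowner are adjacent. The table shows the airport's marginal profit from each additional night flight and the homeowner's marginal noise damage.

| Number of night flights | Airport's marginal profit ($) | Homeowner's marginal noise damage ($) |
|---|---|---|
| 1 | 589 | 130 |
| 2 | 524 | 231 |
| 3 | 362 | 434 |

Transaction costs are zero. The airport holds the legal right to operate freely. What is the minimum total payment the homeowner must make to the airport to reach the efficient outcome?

Left alone the airport would choose level 3 (marginal profit stays positive).
Efficient level: k* = 2 (marginal profit ≥ marginal noise damage through 2).
The homeowner must at least cover the airport's forgone profit from cutting 3→2: 362 = 362.

$362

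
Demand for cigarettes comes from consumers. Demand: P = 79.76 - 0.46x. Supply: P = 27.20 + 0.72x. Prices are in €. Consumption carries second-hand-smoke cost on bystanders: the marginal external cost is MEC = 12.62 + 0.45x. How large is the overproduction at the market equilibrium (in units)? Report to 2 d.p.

Market equilibrium (private): 27.20 + 0.72x = 79.76 - 0.46x → x_m = 44.5424.
Social marginal benefit = demand − MEC = 67.14 - 0.91x.
Set SMB = MC: 67.14 - 0.91x = 27.20 + 0.72x → x* = 24.5031.
Gap = |44.5424 − 24.5031| = 20.0393.

20.04 units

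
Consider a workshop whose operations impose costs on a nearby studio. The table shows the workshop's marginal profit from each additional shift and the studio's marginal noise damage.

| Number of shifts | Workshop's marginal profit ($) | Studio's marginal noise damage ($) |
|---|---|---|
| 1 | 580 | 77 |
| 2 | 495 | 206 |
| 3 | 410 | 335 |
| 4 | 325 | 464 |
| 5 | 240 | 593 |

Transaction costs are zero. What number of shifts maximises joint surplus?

3

Bargaining reaches the level where marginal profit last exceeds marginal noise damage.
That holds through level 3 (410 ≥ 335) but not at 4 (325 < 464).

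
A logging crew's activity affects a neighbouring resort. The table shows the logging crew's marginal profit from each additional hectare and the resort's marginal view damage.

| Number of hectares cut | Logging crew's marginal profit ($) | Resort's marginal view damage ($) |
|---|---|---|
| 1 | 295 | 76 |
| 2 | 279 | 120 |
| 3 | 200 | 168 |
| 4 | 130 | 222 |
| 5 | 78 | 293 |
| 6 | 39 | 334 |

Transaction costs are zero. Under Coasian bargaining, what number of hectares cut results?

Bargaining reaches the level where marginal profit last exceeds marginal view damage.
That holds through level 3 (200 ≥ 168) but not at 4 (130 < 222).

3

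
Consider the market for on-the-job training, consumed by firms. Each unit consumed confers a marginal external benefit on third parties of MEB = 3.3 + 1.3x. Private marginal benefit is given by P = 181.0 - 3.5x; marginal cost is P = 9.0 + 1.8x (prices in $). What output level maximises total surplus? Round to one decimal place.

x* = 43.8

Social marginal benefit = demand + MEB = 184.3 - 2.2x.
Set SMB = MC: 184.3 - 2.2x = 9.0 + 1.8x → x* = 43.8250.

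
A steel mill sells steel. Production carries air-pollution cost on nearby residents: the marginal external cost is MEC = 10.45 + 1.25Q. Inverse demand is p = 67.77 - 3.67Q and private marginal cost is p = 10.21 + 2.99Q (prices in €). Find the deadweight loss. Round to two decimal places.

DWL = €28.55

Market equilibrium (private): 10.21 + 2.99Q = 67.77 - 3.67Q → Q_m = 8.6426.
Social marginal cost = private MC + MEC = 20.66 + 4.24Q.
Set SMC = demand: 20.66 + 4.24Q = 67.77 - 3.67Q → Q* = 5.9558.
The loss is the area between SMC and demand from Q* to Q_m; with linear curves that's a triangle of height MEC(Q_m).
DWL = ½ × 2.6868 × 21.2533 = 28.5517.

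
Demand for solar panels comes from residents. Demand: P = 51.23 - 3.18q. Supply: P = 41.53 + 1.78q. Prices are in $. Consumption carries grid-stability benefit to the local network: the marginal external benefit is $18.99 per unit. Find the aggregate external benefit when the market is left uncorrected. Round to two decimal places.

$37.14

Market equilibrium (private): 41.53 + 1.78q = 51.23 - 3.18q → q_m = 1.9556.
Total external benefit = MEB × q_m = 18.99 × 1.9556 = 37.1368.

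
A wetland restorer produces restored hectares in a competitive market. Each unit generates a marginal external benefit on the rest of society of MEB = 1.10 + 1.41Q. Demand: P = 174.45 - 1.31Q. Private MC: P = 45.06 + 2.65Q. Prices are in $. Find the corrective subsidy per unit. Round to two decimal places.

Social marginal cost = private MC − MEB = 43.96 + 1.24Q.
Set SMC = demand: 43.96 + 1.24Q = 174.45 - 1.31Q → Q* = 51.1725.
The Pigouvian subsidy equals MEB at Q*: 1.10 + 1.41×51.1725 = 73.2532.

subsidy = $73.25 per unit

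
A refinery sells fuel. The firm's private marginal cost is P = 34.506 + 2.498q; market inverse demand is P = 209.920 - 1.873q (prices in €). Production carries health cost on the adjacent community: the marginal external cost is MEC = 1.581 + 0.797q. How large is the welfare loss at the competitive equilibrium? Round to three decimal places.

DWL = €109.003

Market equilibrium (private): 34.506 + 2.498q = 209.920 - 1.873q → q_m = 40.1313.
Social marginal cost = private MC + MEC = 36.087 + 3.295q.
Set SMC = demand: 36.087 + 3.295q = 209.920 - 1.873q → q* = 33.6364.
Between q* and q_m the wedge SMC − demand runs linearly from 0 to MEC(q_m), so the loss is a triangle.
DWL = ½ × 6.4949 × 33.5657 = 109.0029.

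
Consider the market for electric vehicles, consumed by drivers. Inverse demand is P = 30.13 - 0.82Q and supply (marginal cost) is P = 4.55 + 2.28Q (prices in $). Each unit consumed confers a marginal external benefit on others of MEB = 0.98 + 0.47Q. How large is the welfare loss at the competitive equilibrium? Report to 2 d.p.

DWL = $4.49

Market equilibrium (private): 4.55 + 2.28Q = 30.13 - 0.82Q → Q_m = 8.2516.
Social marginal benefit = demand + MEB = 31.11 - 0.35Q.
Set SMB = MC: 31.11 - 0.35Q = 4.55 + 2.28Q → Q* = 10.0989.
Height of the DWL triangle at Q_m is SMB(Q_m) − MC(Q_m) = MEB(Q_m) = 4.8583.
DWL = ½ × 1.8473 × 4.8583 = 4.4874.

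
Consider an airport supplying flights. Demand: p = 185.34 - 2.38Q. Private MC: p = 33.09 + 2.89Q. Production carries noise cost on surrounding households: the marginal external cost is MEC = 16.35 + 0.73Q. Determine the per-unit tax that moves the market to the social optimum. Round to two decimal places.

tax = 32.88 per unit

Social marginal cost = private MC + MEC = 49.44 + 3.62Q.
Set SMC = demand: 49.44 + 3.62Q = 185.34 - 2.38Q → Q* = 22.6500.
The Pigouvian tax equals MEC at Q*: 16.35 + 0.73×22.6500 = 32.8845.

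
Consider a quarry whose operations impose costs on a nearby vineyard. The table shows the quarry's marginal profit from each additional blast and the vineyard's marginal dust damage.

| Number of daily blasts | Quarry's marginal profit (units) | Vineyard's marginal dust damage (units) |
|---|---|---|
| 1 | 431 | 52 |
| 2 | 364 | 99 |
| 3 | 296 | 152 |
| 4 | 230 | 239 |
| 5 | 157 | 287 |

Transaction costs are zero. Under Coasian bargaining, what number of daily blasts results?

3

Bargaining reaches the level where marginal profit last exceeds marginal dust damage.
That holds through level 3 (296 ≥ 152) but not at 4 (230 < 239).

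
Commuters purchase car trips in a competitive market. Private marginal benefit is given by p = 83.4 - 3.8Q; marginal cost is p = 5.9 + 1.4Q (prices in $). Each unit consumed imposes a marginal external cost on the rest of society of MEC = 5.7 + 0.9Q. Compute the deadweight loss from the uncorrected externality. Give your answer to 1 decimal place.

Market equilibrium (private): 5.9 + 1.4Q = 83.4 - 3.8Q → Q_m = 14.9038.
Social marginal benefit = demand − MEC = 77.7 - 4.7Q.
Set SMB = MC: 77.7 - 4.7Q = 5.9 + 1.4Q → Q* = 11.7705.
The loss is the area between SMB and MC from Q* to Q_m; with linear curves that's a triangle of height MEC(Q_m).
DWL = ½ × 3.1333 × 19.1135 = 29.9442.

DWL = $29.9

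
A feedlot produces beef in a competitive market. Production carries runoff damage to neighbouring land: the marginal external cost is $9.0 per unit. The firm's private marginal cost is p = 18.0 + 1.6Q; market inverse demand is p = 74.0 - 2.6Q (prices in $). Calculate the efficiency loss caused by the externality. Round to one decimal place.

Market equilibrium (private): 18.0 + 1.6Q = 74.0 - 2.6Q → Q_m = 13.3333.
Social marginal cost = private MC + MEC = 27.0 + 1.6Q.
Set SMC = demand: 27.0 + 1.6Q = 74.0 - 2.6Q → Q* = 11.1905.
Height of the DWL triangle at Q_m is SMC(Q_m) − demand(Q_m) = MEC(Q_m) = 9.0000.
DWL = ½ × 2.1428 × 9.0000 = 9.6426.

DWL = $9.6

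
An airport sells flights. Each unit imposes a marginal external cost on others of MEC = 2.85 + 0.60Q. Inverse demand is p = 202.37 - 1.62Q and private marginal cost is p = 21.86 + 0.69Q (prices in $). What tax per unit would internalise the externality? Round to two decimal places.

tax = $39.48 per unit

Social marginal cost = private MC + MEC = 24.71 + 1.29Q.
Set SMC = demand: 24.71 + 1.29Q = 202.37 - 1.62Q → Q* = 61.0515.
The Pigouvian tax equals MEC at Q*: 2.85 + 0.60×61.0515 = 39.4809.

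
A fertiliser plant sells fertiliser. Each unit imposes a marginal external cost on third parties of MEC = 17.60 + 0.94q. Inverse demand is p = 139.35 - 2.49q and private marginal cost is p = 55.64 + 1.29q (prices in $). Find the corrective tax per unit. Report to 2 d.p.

Social marginal cost = private MC + MEC = 73.24 + 2.23q.
Set SMC = demand: 73.24 + 2.23q = 139.35 - 2.49q → q* = 14.0064.
The Pigouvian tax equals MEC at q*: 17.60 + 0.94×14.0064 = 30.7660.

tax = $30.77 per unit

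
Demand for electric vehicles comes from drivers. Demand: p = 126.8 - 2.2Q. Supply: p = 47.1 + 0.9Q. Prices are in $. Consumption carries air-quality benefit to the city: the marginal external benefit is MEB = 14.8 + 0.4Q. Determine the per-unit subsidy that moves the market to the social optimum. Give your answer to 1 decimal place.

subsidy = $28.8 per unit

Social marginal benefit = demand + MEB = 141.6 - 1.8Q.
Set SMB = MC: 141.6 - 1.8Q = 47.1 + 0.9Q → Q* = 35.0000.
The Pigouvian subsidy equals MEB at Q*: 14.8 + 0.4×35.0000 = 28.8000.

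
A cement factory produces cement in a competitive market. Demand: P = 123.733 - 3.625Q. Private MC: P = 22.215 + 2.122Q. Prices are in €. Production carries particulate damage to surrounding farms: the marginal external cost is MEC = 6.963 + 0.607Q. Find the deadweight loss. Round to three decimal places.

DWL = €24.612

Market equilibrium (private): 22.215 + 2.122Q = 123.733 - 3.625Q → Q_m = 17.6645.
Social marginal cost = private MC + MEC = 29.178 + 2.729Q.
Set SMC = demand: 29.178 + 2.729Q = 123.733 - 3.625Q → Q* = 14.8812.
The loss is the area between SMC and demand from Q* to Q_m; with linear curves that's a triangle of height MEC(Q_m).
DWL = ½ × 2.7833 × 17.6854 = 24.6119.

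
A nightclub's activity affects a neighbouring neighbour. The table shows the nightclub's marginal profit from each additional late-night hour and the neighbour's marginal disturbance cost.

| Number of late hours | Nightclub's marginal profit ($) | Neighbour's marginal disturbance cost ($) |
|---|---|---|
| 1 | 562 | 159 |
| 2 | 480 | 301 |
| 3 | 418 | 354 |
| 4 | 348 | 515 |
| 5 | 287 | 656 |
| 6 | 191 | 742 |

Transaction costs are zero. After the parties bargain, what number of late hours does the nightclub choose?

Bargaining reaches the level where marginal profit last exceeds marginal disturbance cost.
That holds through level 3 (418 ≥ 354) but not at 4 (348 < 515).

3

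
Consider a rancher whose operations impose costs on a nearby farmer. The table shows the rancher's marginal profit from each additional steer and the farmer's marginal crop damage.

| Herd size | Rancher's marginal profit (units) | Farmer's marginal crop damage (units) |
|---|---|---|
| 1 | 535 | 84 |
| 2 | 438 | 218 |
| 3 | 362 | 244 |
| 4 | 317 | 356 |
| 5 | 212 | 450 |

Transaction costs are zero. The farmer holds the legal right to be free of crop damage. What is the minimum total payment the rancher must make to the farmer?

546

Efficient level: marginal profit ≥ marginal crop damage through level 3, so k* = 3.
With the farmer holding the right, the rancher must at least compensate total damage at k*: 84 + 218 + 244 = 546.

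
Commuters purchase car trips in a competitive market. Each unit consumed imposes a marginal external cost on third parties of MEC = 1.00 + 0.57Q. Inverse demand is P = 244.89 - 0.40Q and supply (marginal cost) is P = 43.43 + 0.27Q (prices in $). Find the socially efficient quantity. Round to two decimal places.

Social marginal benefit = demand − MEC = 243.89 - 0.97Q.
Set SMB = MC: 243.89 - 0.97Q = 43.43 + 0.27Q → Q* = 161.6613.

Q* = 161.66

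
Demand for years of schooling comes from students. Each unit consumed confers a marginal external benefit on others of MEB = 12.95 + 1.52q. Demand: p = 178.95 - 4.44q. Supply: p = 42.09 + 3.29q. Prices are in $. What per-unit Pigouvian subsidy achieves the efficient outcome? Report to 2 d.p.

subsidy = $49.62 per unit

Social marginal benefit = demand + MEB = 191.90 - 2.92q.
Set SMB = MC: 191.90 - 2.92q = 42.09 + 3.29q → q* = 24.1240.
The Pigouvian subsidy equals MEB at q*: 12.95 + 1.52×24.1240 = 49.6185.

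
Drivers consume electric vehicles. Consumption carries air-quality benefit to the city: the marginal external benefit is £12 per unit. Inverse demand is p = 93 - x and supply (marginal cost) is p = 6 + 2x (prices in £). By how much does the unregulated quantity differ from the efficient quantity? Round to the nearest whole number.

Market equilibrium (private): 6 + 2x = 93 - x → x_m = 29.0000.
Social marginal benefit = demand + MEB = 105 - x.
Set SMB = MC: 105 - x = 6 + 2x → x* = 33.0000.
Gap = |29.0000 − 33.0000| = 4.0000.

4 units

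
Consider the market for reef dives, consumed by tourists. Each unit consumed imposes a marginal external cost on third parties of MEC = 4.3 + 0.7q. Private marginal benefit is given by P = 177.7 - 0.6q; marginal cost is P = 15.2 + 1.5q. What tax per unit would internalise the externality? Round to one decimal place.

tax = 43.9 per unit

Social marginal benefit = demand − MEC = 173.4 - 1.3q.
Set SMB = MC: 173.4 - 1.3q = 15.2 + 1.5q → q* = 56.5000.
The Pigouvian tax equals MEC at q*: 4.3 + 0.7×56.5000 = 43.8500.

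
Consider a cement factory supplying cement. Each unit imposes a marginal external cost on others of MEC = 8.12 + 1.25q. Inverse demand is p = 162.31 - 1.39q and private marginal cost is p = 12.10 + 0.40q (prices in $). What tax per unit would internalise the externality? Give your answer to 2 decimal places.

Social marginal cost = private MC + MEC = 20.22 + 1.65q.
Set SMC = demand: 20.22 + 1.65q = 162.31 - 1.39q → q* = 46.7401.
The Pigouvian tax equals MEC at q*: 8.12 + 1.25×46.7401 = 66.5451.

tax = $66.55 per unit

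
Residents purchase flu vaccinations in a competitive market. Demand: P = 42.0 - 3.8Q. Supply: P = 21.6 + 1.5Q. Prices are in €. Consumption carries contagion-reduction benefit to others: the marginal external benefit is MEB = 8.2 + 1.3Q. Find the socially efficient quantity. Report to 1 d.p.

Social marginal benefit = demand + MEB = 50.2 - 2.5Q.
Set SMB = MC: 50.2 - 2.5Q = 21.6 + 1.5Q → Q* = 7.1500.

Q* = 7.2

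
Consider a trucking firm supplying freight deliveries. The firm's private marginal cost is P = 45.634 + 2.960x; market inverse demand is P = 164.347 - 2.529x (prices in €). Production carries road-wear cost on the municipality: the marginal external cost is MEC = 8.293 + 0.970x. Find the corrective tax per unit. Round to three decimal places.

Social marginal cost = private MC + MEC = 53.927 + 3.930x.
Set SMC = demand: 53.927 + 3.930x = 164.347 - 2.529x → x* = 17.0955.
The Pigouvian tax equals MEC at x*: 8.293 + 0.970×17.0955 = 24.8756.

tax = €24.876 per unit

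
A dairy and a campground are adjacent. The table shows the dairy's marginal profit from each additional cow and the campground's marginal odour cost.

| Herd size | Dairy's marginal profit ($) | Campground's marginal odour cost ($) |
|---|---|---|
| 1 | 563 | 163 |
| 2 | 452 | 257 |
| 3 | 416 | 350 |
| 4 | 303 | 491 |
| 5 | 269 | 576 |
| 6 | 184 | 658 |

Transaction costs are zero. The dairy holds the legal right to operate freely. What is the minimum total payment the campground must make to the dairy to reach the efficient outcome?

Left alone the dairy would choose level 6 (marginal profit stays positive).
Efficient level: k* = 3 (marginal profit ≥ marginal odour cost through 3).
The campground must at least cover the dairy's forgone profit from cutting 6→3: 303 + 269 + 184 = 756.

$756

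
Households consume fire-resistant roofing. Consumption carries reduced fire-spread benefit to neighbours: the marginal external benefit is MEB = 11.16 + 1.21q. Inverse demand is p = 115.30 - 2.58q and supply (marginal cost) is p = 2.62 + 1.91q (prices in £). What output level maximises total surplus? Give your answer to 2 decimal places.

q* = 37.76

Social marginal benefit = demand + MEB = 126.46 - 1.37q.
Set SMB = MC: 126.46 - 1.37q = 2.62 + 1.91q → q* = 37.7561.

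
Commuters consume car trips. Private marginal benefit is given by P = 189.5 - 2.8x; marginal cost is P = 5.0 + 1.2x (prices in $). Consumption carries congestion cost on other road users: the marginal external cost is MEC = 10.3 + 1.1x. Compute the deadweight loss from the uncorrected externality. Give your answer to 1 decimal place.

Market equilibrium (private): 5.0 + 1.2x = 189.5 - 2.8x → x_m = 46.1250.
Social marginal benefit = demand − MEC = 179.2 - 3.9x.
Set SMB = MC: 179.2 - 3.9x = 5.0 + 1.2x → x* = 34.1569.
The loss is the area between SMB and MC from x* to x_m; with linear curves that's a triangle of height MEC(x_m).
DWL = ½ × 11.9681 × 61.0375 = 365.2515.

DWL = $365.3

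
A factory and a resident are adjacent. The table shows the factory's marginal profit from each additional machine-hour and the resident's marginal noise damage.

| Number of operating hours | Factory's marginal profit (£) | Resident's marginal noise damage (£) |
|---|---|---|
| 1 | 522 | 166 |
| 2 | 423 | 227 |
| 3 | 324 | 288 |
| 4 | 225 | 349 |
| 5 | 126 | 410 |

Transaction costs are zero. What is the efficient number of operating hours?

Bargaining reaches the level where marginal profit last exceeds marginal noise damage.
That holds through level 3 (324 ≥ 288) but not at 4 (225 < 349).

3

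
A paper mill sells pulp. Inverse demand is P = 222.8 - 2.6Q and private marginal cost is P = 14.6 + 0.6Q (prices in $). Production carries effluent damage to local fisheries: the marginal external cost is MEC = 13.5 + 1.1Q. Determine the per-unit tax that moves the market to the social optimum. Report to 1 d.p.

tax = $63.3 per unit

Social marginal cost = private MC + MEC = 28.1 + 1.7Q.
Set SMC = demand: 28.1 + 1.7Q = 222.8 - 2.6Q → Q* = 45.2791.
The Pigouvian tax equals MEC at Q*: 13.5 + 1.1×45.2791 = 63.3070.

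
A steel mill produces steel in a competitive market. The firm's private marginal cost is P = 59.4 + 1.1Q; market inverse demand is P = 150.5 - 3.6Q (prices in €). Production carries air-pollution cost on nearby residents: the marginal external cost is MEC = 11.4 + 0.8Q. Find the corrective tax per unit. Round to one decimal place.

Social marginal cost = private MC + MEC = 70.8 + 1.9Q.
Set SMC = demand: 70.8 + 1.9Q = 150.5 - 3.6Q → Q* = 14.4909.
The Pigouvian tax equals MEC at Q*: 11.4 + 0.8×14.4909 = 22.9927.

tax = €23.0 per unit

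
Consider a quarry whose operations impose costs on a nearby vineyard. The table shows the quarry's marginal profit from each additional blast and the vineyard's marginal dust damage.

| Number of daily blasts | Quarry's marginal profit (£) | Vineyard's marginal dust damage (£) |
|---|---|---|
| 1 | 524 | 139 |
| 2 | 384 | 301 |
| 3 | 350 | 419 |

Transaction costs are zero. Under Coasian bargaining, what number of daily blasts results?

2

Bargaining reaches the level where marginal profit last exceeds marginal dust damage.
That holds through level 2 (384 ≥ 301) but not at 3 (350 < 419).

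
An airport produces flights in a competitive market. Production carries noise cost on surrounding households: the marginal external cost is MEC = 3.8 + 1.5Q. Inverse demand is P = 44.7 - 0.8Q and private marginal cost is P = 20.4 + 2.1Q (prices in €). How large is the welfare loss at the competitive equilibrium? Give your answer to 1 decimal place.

Market equilibrium (private): 20.4 + 2.1Q = 44.7 - 0.8Q → Q_m = 8.3793.
Social marginal cost = private MC + MEC = 24.2 + 3.6Q.
Set SMC = demand: 24.2 + 3.6Q = 44.7 - 0.8Q → Q* = 4.6591.
The loss is the area between SMC and demand from Q* to Q_m; with linear curves that's a triangle of height MEC(Q_m).
DWL = ½ × 3.7202 × 16.3690 = 30.4480.

DWL = €30.4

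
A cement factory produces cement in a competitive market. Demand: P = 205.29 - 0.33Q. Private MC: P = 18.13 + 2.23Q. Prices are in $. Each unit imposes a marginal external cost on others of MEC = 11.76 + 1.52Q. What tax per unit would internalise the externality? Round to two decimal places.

Social marginal cost = private MC + MEC = 29.89 + 3.75Q.
Set SMC = demand: 29.89 + 3.75Q = 205.29 - 0.33Q → Q* = 42.9902.
The Pigouvian tax equals MEC at Q*: 11.76 + 1.52×42.9902 = 77.1051.

tax = $77.11 per unit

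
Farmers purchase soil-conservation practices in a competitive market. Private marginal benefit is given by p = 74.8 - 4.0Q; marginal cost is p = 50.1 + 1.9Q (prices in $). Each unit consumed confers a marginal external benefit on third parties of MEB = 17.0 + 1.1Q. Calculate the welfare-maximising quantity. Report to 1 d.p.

Social marginal benefit = demand + MEB = 91.8 - 2.9Q.
Set SMB = MC: 91.8 - 2.9Q = 50.1 + 1.9Q → Q* = 8.6875.

Q* = 8.7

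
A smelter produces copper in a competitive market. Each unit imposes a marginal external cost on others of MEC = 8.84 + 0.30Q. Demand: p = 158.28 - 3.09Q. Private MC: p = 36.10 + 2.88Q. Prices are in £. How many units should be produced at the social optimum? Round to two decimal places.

Q* = 18.08

Social marginal cost = private MC + MEC = 44.94 + 3.18Q.
Set SMC = demand: 44.94 + 3.18Q = 158.28 - 3.09Q → Q* = 18.0766.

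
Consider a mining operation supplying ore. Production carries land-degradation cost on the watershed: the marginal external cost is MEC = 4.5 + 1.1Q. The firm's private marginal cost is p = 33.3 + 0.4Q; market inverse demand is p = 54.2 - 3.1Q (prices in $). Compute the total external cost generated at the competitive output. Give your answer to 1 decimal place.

$46.5

Market equilibrium (private): 33.3 + 0.4Q = 54.2 - 3.1Q → Q_m = 5.9714.
Total external cost = ∫₀^{Q_m} (4.5 + 1.1Q) dQ = 4.5×5.9714 + ½×1.1×5.9714² = 46.4830.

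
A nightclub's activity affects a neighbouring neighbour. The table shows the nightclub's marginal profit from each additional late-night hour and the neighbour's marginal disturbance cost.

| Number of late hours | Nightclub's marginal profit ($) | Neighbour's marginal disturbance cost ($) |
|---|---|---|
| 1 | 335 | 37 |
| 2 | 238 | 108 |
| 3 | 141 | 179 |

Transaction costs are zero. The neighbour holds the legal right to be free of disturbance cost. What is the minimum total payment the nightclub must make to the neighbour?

Efficient level: marginal profit ≥ marginal disturbance cost through level 2, so k* = 2.
With the neighbour holding the right, the nightclub must at least compensate total damage at k*: 37 + 108 = 145.

$145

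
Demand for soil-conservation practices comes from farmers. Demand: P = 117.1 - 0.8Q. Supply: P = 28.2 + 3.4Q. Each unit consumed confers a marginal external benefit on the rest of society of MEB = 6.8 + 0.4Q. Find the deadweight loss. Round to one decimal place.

Market equilibrium (private): 28.2 + 3.4Q = 117.1 - 0.8Q → Q_m = 21.1667.
Social marginal benefit = demand + MEB = 123.9 - 0.4Q.
Set SMB = MC: 123.9 - 0.4Q = 28.2 + 3.4Q → Q* = 25.1842.
The welfare-loss triangle has base |Q_m − Q*| and height MEB(Q_m) (the vertical gap between SMB and MC is zero at Q* and MEB at Q_m).
DWL = ½ × 4.0175 × 15.2667 = 30.6670.

DWL = 30.7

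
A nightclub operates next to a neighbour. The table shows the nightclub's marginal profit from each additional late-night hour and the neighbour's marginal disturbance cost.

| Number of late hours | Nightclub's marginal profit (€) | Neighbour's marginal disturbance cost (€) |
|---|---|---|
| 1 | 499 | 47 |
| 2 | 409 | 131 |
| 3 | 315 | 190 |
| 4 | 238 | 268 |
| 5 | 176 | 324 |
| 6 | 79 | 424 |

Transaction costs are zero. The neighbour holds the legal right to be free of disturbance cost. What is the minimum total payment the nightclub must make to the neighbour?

€368

Efficient level: marginal profit ≥ marginal disturbance cost through level 3, so k* = 3.
With the neighbour holding the right, the nightclub must at least compensate total damage at k*: 47 + 131 + 190 = 368.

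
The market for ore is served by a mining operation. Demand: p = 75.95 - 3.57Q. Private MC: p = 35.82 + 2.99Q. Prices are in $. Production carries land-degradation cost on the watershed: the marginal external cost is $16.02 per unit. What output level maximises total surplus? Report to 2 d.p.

Q* = 3.68

Social marginal cost = private MC + MEC = 51.84 + 2.99Q.
Set SMC = demand: 51.84 + 2.99Q = 75.95 - 3.57Q → Q* = 3.6753.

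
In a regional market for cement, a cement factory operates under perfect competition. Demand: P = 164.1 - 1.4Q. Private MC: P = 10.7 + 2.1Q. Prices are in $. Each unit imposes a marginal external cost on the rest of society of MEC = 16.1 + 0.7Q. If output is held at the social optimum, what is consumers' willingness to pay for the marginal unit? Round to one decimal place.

Social marginal cost = private MC + MEC = 26.8 + 2.8Q.
Set SMC = demand: 26.8 + 2.8Q = 164.1 - 1.4Q → Q* = 32.6905.
Consumer price on the demand curve at Q*: 164.1 − 1.4×32.6905 = 118.3333.

P = $118.3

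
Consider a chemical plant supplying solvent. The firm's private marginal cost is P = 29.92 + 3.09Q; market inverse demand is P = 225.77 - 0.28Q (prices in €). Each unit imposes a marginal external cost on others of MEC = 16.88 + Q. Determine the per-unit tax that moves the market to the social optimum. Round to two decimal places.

tax = €57.83 per unit

Social marginal cost = private MC + MEC = 46.80 + 4.09Q.
Set SMC = demand: 46.80 + 4.09Q = 225.77 - 0.28Q → Q* = 40.9542.
The Pigouvian tax equals MEC at Q*: 16.88 + 1.00×40.9542 = 57.8342.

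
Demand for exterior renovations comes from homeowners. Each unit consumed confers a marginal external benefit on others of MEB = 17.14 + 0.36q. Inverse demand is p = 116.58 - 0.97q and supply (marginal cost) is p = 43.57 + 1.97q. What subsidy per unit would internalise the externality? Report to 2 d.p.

subsidy = 29.72 per unit

Social marginal benefit = demand + MEB = 133.72 - 0.61q.
Set SMB = MC: 133.72 - 0.61q = 43.57 + 1.97q → q* = 34.9419.
The Pigouvian subsidy equals MEB at q*: 17.14 + 0.36×34.9419 = 29.7191.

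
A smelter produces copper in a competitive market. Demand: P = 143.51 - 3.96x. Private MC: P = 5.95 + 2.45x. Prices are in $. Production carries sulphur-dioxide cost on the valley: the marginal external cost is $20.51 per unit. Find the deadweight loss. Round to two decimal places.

Market equilibrium (private): 5.95 + 2.45x = 143.51 - 3.96x → x_m = 21.4602.
Social marginal cost = private MC + MEC = 26.46 + 2.45x.
Set SMC = demand: 26.46 + 2.45x = 143.51 - 3.96x → x* = 18.2605.
Between x* and x_m the wedge SMC − demand runs linearly from 0 to MEC(x_m), so the loss is a triangle.
DWL = ½ × 3.1997 × 20.5100 = 32.8129.

DWL = $32.81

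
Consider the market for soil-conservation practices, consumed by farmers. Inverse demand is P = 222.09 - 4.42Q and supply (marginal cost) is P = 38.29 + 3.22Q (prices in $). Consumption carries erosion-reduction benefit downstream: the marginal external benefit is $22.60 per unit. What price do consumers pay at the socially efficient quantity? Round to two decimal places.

P = $102.68

Social marginal benefit = demand + MEB = 244.69 - 4.42Q.
Set SMB = MC: 244.69 - 4.42Q = 38.29 + 3.22Q → Q* = 27.0157.
Consumer price on the demand curve at Q*: 222.09 − 4.42×27.0157 = 102.6806.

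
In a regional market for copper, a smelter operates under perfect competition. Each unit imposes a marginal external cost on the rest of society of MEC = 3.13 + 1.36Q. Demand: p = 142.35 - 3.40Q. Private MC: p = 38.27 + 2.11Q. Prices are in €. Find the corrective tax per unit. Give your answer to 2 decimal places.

Social marginal cost = private MC + MEC = 41.40 + 3.47Q.
Set SMC = demand: 41.40 + 3.47Q = 142.35 - 3.40Q → Q* = 14.6943.
The Pigouvian tax equals MEC at Q*: 3.13 + 1.36×14.6943 = 23.1142.

tax = €23.11 per unit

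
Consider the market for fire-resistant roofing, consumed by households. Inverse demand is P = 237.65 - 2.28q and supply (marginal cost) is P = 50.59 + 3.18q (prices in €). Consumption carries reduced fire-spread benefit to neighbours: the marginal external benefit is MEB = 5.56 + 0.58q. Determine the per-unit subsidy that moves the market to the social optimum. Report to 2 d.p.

Social marginal benefit = demand + MEB = 243.21 - 1.70q.
Set SMB = MC: 243.21 - 1.70q = 50.59 + 3.18q → q* = 39.4713.
The Pigouvian subsidy equals MEB at q*: 5.56 + 0.58×39.4713 = 28.4534.

subsidy = €28.45 per unit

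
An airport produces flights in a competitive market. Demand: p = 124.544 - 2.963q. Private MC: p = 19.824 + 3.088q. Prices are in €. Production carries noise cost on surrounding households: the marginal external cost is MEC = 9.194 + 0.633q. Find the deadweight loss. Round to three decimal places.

DWL = €30.369

Market equilibrium (private): 19.824 + 3.088q = 124.544 - 2.963q → q_m = 17.3062.
Social marginal cost = private MC + MEC = 29.018 + 3.721q.
Set SMC = demand: 29.018 + 3.721q = 124.544 - 2.963q → q* = 14.2917.
The loss is the area between SMC and demand from q* to q_m; with linear curves that's a triangle of height MEC(q_m).
DWL = ½ × 3.0145 × 20.1488 = 30.3693.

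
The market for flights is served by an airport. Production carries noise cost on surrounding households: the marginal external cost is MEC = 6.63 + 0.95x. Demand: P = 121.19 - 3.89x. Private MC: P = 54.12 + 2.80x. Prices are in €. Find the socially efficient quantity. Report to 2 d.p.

x* = 7.91

Social marginal cost = private MC + MEC = 60.75 + 3.75x.
Set SMC = demand: 60.75 + 3.75x = 121.19 - 3.89x → x* = 7.9110.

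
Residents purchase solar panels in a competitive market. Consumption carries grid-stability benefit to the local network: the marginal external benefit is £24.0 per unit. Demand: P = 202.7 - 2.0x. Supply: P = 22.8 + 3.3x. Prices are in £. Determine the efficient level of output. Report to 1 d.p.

Social marginal benefit = demand + MEB = 226.7 - 2.0x.
Set SMB = MC: 226.7 - 2.0x = 22.8 + 3.3x → x* = 38.4717.

x* = 38.5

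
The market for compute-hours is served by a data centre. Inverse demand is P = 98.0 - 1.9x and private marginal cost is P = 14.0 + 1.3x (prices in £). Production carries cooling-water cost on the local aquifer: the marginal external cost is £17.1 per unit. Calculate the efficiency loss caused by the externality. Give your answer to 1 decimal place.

Market equilibrium (private): 14.0 + 1.3x = 98.0 - 1.9x → x_m = 26.2500.
Social marginal cost = private MC + MEC = 31.1 + 1.3x.
Set SMC = demand: 31.1 + 1.3x = 98.0 - 1.9x → x* = 20.9063.
The loss is the area between SMC and demand from x* to x_m; with linear curves that's a triangle of height MEC(x_m).
DWL = ½ × 5.3437 × 17.1000 = 45.6886.

DWL = £45.7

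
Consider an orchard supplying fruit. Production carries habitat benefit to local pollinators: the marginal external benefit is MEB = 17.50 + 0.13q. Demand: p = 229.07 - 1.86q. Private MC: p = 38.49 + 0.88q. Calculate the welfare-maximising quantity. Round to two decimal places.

q* = 79.72

Social marginal cost = private MC − MEB = 20.99 + 0.75q.
Set SMC = demand: 20.99 + 0.75q = 229.07 - 1.86q → q* = 79.7241.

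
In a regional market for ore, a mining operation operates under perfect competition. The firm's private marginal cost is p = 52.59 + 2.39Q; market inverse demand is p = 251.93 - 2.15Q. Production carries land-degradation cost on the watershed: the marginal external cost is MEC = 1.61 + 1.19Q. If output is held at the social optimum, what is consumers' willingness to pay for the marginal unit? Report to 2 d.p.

P = 177.74

Social marginal cost = private MC + MEC = 54.20 + 3.58Q.
Set SMC = demand: 54.20 + 3.58Q = 251.93 - 2.15Q → Q* = 34.5079.
Consumer price on the demand curve at Q*: 251.93 − 2.15×34.5079 = 177.7380.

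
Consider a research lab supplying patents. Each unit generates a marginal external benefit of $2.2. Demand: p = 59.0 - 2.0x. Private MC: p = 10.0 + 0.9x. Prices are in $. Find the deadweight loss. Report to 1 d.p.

DWL = $0.8

Market equilibrium (private): 10.0 + 0.9x = 59.0 - 2.0x → x_m = 16.8966.
Social marginal cost = private MC − MEB = 7.8 + 0.9x.
Set SMC = demand: 7.8 + 0.9x = 59.0 - 2.0x → x* = 17.6552.
Between x* and x_m the wedge demand − SMC runs linearly from 0 to MEB(x_m), so the loss is a triangle.
DWL = ½ × 0.7586 × 2.2000 = 0.8345.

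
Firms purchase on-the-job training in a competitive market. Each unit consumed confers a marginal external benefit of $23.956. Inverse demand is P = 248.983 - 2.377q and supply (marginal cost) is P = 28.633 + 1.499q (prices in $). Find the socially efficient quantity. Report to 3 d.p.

Social marginal benefit = demand + MEB = 272.939 - 2.377q.
Set SMB = MC: 272.939 - 2.377q = 28.633 + 1.499q → q* = 63.0304.

q* = 63.030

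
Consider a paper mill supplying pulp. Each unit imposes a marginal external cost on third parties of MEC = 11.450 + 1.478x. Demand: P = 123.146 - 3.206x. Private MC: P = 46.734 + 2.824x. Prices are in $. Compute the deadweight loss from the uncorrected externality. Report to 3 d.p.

DWL = $60.654

Market equilibrium (private): 46.734 + 2.824x = 123.146 - 3.206x → x_m = 12.6720.
Social marginal cost = private MC + MEC = 58.184 + 4.302x.
Set SMC = demand: 58.184 + 4.302x = 123.146 - 3.206x → x* = 8.6524.
The welfare-loss triangle has base |x_m − x*| and height MEC(x_m) (the vertical gap between SMC and demand is zero at x* and MEC at x_m).
DWL = ½ × 4.0196 × 30.1792 = 60.6542.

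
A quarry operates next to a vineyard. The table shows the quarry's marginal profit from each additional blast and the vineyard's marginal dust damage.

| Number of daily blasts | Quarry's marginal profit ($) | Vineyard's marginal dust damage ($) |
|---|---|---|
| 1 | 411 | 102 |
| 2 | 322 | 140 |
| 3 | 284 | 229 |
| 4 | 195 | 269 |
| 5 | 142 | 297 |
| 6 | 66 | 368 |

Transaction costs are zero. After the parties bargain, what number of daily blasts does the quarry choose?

Bargaining reaches the level where marginal profit last exceeds marginal dust damage.
That holds through level 3 (284 ≥ 229) but not at 4 (195 < 269).

3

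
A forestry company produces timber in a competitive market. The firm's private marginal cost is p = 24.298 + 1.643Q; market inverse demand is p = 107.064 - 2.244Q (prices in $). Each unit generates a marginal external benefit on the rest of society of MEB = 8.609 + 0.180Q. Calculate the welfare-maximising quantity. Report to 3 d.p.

Q* = 24.649

Social marginal cost = private MC − MEB = 15.689 + 1.463Q.
Set SMC = demand: 15.689 + 1.463Q = 107.064 - 2.244Q → Q* = 24.6493.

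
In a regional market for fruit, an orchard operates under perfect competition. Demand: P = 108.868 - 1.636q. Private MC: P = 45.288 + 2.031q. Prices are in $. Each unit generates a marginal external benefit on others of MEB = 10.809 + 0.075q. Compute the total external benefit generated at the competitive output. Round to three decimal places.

Market equilibrium (private): 45.288 + 2.031q = 108.868 - 1.636q → q_m = 17.3384.
Total external benefit = ∫₀^{q_m} (10.809 + 0.075q) dq = 10.809×17.3384 + ½×0.075×17.3384² = 198.6840.

$198.684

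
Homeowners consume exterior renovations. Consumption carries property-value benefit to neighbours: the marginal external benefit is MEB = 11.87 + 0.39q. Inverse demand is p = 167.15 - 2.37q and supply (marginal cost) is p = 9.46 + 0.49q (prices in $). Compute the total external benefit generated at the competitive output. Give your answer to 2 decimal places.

$1247.27

Market equilibrium (private): 9.46 + 0.49q = 167.15 - 2.37q → q_m = 55.1364.
Total external benefit = ∫₀^{q_m} (11.87 + 0.39q) dq = 11.87×55.1364 + ½×0.39×55.1364² = 1247.2735.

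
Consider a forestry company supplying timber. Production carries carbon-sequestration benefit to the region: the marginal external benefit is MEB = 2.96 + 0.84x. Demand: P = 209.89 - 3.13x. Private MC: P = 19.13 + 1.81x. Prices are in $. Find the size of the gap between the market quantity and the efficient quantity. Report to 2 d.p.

Market equilibrium (private): 19.13 + 1.81x = 209.89 - 3.13x → x_m = 38.6154.
Social marginal cost = private MC − MEB = 16.17 + 0.97x.
Set SMC = demand: 16.17 + 0.97x = 209.89 - 3.13x → x* = 47.2488.
Gap = |38.6154 − 47.2488| = 8.6334.

8.63 units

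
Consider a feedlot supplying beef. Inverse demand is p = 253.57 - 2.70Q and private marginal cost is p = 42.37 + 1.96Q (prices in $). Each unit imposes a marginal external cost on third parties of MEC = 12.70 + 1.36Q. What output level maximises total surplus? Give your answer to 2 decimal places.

Social marginal cost = private MC + MEC = 55.07 + 3.32Q.
Set SMC = demand: 55.07 + 3.32Q = 253.57 - 2.70Q → Q* = 32.9734.

Q* = 32.97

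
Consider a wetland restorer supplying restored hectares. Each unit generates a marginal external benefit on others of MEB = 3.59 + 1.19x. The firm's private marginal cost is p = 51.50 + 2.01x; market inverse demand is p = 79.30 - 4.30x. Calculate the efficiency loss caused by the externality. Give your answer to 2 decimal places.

DWL = 7.62

Market equilibrium (private): 51.50 + 2.01x = 79.30 - 4.30x → x_m = 4.4057.
Social marginal cost = private MC − MEB = 47.91 + 0.82x.
Set SMC = demand: 47.91 + 0.82x = 79.30 - 4.30x → x* = 6.1309.
The loss is the area between SMC and demand from x* to x_m; with linear curves that's a triangle of height MEB(x_m).
DWL = ½ × 1.7252 × 8.8328 = 7.6192.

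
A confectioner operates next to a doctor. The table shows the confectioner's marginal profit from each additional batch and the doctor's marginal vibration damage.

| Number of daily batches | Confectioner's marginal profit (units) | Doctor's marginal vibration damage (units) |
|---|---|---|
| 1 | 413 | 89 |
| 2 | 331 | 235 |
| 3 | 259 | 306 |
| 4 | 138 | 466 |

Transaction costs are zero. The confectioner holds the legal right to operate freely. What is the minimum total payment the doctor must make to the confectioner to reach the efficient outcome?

Left alone the confectioner would choose level 4 (marginal profit stays positive).
Efficient level: k* = 2 (marginal profit ≥ marginal vibration damage through 2).
The doctor must at least cover the confectioner's forgone profit from cutting 4→2: 259 + 138 = 397.

397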